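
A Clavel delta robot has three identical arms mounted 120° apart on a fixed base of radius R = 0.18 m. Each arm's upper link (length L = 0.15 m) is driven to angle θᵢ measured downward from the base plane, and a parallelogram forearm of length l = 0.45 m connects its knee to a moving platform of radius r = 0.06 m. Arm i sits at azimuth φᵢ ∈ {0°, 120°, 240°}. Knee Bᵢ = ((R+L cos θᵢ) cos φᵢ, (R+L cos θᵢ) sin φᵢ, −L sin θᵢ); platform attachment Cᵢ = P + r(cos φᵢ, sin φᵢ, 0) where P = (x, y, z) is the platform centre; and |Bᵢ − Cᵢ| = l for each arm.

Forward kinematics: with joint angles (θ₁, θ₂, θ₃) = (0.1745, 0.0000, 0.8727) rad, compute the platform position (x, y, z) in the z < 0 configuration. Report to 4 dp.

(0.0472, 0.1266, -0.3973)

arm 1 at φ=0.0°: e+L cos θ1 = 0.2677;  centre 1 = (0.2677, 0.0000, -0.0260)
centre 2 = (0.2700·cos120.0°, 0.2700·sin120.0°, 0.0000) = (-0.1350, 0.2338, 0.0000)
centre 3 = (0.2164·cos240.0°, 0.2164·sin240.0°, -0.1149) = (-0.1082, -0.1874, -0.1149)
|centre ₂|²−|centre ₁|² = 0.0005;  |centre ₃|²−|centre ₁|² = -0.0123
plane₁₂: -0.8054x+0.4677y+0.0521z = 0.0005
Cramer: x(z) = 0.0085-0.0973z;  y(z) = 0.0158-0.2790z
into |P−centre ₁|² = l²: 1.0873z² + 0.0937z + -0.1344 = 0;  Δ = 0.5932;  z = -0.3973 or 0.3111 → z<0 root = -0.3973
x = 0.0472, y = 0.1266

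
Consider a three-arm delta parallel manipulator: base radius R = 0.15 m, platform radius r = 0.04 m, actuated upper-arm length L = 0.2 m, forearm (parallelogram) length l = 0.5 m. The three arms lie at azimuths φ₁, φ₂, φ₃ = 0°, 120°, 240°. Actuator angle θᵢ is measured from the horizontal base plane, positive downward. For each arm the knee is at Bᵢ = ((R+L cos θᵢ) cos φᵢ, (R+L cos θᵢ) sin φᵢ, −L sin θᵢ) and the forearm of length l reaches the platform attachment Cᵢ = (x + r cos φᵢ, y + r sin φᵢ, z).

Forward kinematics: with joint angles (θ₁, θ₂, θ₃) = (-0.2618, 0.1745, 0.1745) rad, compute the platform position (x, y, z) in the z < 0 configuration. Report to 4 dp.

centre 1 = (0.3032·cos0.0°, 0.3032·sin0.0°, 0.0518) = (0.3032, 0.0000, 0.0518)
φ2=120.0°: virtual centre (-0.1535, 0.2658, -0.0347), radius l
φ3=240.0°: virtual centre (-0.1535, -0.2658, -0.0347), radius l
subtract pairs → two planes through P
[-0.9133 0.5317 -0.1730]·P = 0.0008;  [-0.9133 -0.5317 -0.1730]·P = 0.0008
det = 0.9712;  x = -0.0009+-0.1894z,  y = 0.0000+0.0000z
sphere 1 gives Az²+Bz+C=0 with A=1.0359, B=0.0117, C=-0.1548;  B²−4AC=0.6417;  roots -0.3923, 0.3810;  negative root z = -0.3923
x = 0.0734, y = 0.0000

(0.0734, 0.0000, -0.3923)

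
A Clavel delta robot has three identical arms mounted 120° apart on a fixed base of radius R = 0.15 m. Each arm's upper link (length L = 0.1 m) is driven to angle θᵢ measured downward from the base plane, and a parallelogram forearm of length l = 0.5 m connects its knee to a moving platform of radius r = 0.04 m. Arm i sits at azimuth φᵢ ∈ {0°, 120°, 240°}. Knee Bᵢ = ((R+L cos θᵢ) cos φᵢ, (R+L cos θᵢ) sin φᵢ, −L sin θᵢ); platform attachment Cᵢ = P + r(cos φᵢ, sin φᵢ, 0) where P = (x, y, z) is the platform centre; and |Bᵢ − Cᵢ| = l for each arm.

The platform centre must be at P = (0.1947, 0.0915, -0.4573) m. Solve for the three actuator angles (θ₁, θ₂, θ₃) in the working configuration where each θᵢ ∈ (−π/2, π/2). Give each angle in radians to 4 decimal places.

rotate P by −φ1: (0.1947, 0.0915, -0.4573)
  A=-0.0847, B=-0.4573, C=(l²−L²−A²−y'²−z²)/(2L)=0.0767
  θ1 = atan2(B,A) + arccos(C/0.4651) = -0.3487
rotate P by −φ2: (-0.0181, -0.2144, -0.4573)
  A cos θ + B sin θ = C:  0.1281·cos θ + -0.4573·sin θ = -0.1574
  θ2 = atan2(B,A) + arccos(C/0.4749) = 0.6110
arm 3 (φ=240.0°): x'=-0.1766, y'=0.1229
  e−x'=0.2866;  (l²−L²−(e−x')²−y'²−z²)/2L = -0.3318
  θ3 = atan2(B,A) + arccos(C/0.5397) = 1.2219

θ₁ = -0.3487, θ₂ = 0.6110, θ₃ = 1.2219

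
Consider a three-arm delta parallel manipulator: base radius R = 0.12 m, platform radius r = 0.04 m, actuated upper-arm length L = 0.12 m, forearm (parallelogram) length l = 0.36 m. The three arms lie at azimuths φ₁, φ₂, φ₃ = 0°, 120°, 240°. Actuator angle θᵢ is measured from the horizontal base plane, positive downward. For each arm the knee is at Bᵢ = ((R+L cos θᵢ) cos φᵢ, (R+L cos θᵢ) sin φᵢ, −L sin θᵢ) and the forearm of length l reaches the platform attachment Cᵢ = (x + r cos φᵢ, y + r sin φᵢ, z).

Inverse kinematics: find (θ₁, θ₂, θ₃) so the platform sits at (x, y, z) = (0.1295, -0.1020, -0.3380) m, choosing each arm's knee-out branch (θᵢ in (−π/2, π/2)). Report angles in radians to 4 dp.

rotate P by −φ1: (0.1295, -0.1020, -0.3380)
  e−x'=-0.0495;  (l²−L²−(e−x')²−y'²−z²)/2L = -0.0496
  θ1 = atan2(B,A) + arccos(C/0.3416) = 0.0002
φ2=120.0° → target in arm frame (-0.1531, -0.0612)
  e−x'=0.2331;  (l²−L²−(e−x')²−y'²−z²)/2L = -0.2380
  θ2 = atan2(B,A) + arccos(C/0.4106) = 1.2219
rotate P by −φ3: (0.0236, 0.1632, -0.3380)
  A=0.0564, B=-0.3380, C=(l²−L²−A²−y'²−z²)/(2L)=-0.1202
  γ=atan2(-0.3380,0.0564)=-1.4054;  ψ=arccos(-0.3507)=1.9291;  θ3=γ+ψ≈0.5237

θ₁ = 0.0002, θ₂ = 1.2219, θ₃ = 0.5237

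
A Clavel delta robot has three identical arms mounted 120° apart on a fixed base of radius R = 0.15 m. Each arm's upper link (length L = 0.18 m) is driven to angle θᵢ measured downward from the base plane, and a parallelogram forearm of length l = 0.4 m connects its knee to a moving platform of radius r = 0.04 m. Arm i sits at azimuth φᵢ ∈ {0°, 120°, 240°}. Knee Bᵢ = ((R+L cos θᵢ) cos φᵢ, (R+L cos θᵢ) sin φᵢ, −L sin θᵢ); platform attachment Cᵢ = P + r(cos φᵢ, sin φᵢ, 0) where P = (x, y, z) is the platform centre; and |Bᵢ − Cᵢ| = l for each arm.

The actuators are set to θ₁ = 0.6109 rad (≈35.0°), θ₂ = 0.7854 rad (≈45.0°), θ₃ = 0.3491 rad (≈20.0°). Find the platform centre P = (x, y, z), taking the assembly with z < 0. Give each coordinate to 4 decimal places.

φ1=0.0°: virtual centre (0.2574, 0.0000, -0.1032), radius l
arm 2 at φ=120.0°: e+L cos θ2 = 0.2373;  centre 2 = (-0.1186, 0.2055, -0.1273)
arm 3 at φ=240.0°: e+L cos θ3 = 0.2791;  centre 3 = (-0.1396, -0.2417, -0.0616)
|centre ₂|²−|centre ₁|² = -0.0044;  |centre ₃|²−|centre ₁|² = 0.0048
[-0.7522 0.4110 -0.0481]·P = -0.0044;  [-0.7940 -0.4835 0.0834]·P = 0.0048
det = 0.6900;  x = 0.0003+0.0160z,  y = -0.0103+0.1462z
into |P−centre ₁|² = l²: 1.0216z² + 0.1953z + -0.0831 = 0;  Δ = 0.3777;  z = -0.3963 or 0.2052 → z<0 root = -0.3963
x = -0.0061, y = -0.0682

(-0.0061, -0.0682, -0.3963)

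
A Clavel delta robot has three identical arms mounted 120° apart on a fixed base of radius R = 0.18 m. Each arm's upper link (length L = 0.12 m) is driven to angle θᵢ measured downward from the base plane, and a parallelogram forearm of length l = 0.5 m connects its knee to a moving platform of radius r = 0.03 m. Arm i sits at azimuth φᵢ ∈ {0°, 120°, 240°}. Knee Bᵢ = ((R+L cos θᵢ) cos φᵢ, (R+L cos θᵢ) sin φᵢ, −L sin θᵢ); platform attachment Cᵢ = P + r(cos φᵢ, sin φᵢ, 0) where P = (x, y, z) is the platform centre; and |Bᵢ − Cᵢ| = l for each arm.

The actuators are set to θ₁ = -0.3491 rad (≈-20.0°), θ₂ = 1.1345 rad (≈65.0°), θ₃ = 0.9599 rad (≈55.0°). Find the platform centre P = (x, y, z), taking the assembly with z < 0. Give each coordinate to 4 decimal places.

φ1=0.0°: virtual centre (0.2628, 0.0000, 0.0410), radius l
φ2=120.0°: virtual centre (-0.1004, 0.1738, -0.1088), radius l
arm 3 at φ=240.0°: (R−r)+L cos θ3 = 0.2188;  centre 3 = (-0.1094, -0.1895, -0.0983)
eliminate P² terms by subtracting sphere 1 from 2 and 3
[-0.7262 0.3476 -0.2996]·P = -0.0186;  [-0.7444 -0.3790 -0.2787]·P = -0.0132
Cramer: x(z) = 0.0218-0.3941z;  y(z) = -0.0080+0.0386z
into |P−centre ₁|² = l²: 1.1568z² + 0.1072z + -0.1902 = 0;  Δ = 0.8915;  z = -0.4544 or 0.3618 → z<0 root = -0.4544
x = 0.2009, y = -0.0256

(0.2009, -0.0256, -0.4544)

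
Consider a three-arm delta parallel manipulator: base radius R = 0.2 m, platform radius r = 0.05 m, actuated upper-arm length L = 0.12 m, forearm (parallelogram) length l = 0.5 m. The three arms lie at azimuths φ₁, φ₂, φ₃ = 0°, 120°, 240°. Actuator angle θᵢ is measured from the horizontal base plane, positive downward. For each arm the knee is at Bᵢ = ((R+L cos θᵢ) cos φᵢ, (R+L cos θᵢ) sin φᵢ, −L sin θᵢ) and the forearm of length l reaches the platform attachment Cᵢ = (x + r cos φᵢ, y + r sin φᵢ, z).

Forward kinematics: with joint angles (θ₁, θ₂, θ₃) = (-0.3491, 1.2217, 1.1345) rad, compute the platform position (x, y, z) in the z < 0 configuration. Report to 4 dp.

(0.2203, -0.0128, -0.4570)

φ1=0.0°: virtual centre (0.2628, 0.0000, 0.0410), radius l
arm 2 at φ=120.0°: e+L cos θ2 = 0.1910;  centre 2 = (-0.0955, 0.1655, -0.1128)
φ3=240.0°: virtual centre (-0.1004, -0.1738, -0.1088), radius l
|centre ₂|²−|centre ₁|² = -0.0215;  |centre ₃|²−|centre ₁|² = -0.0186
linear system: -0.7166x+0.3309y = -0.0215−-0.3076z; -0.7262x+-0.3476y = -0.0186−-0.2996z
Cramer: x(z) = 0.0279-0.4211z;  y(z) = -0.0047+0.0178z
sphere 1 gives Az²+Bz+C=0 with A=1.1776, B=0.1156, C=-0.1931;  B²−4AC=0.9230;  roots -0.4570, 0.3589;  negative root z = -0.4570
x = 0.2203, y = -0.0128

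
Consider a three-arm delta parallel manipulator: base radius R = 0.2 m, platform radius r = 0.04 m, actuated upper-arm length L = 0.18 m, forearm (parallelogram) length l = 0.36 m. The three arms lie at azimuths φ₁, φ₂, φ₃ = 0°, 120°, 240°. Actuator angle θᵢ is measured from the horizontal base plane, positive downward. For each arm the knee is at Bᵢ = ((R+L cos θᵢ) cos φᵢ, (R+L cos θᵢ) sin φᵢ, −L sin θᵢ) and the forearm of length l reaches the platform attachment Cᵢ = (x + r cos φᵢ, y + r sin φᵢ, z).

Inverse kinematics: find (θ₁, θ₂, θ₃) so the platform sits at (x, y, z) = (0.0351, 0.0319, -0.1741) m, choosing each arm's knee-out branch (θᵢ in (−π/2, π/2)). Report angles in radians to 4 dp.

φ1=0.0° → target in arm frame (0.0351, 0.0319)
  A=0.1249, B=-0.1741, C=(l²−L²−A²−y'²−z²)/(2L)=0.1396
  γ=atan2(-0.1741,0.1249)=-0.9485;  ψ=arccos(0.6517)=0.8609;  θ1=γ+ψ≈-0.0875
arm 2 (φ=120.0°): x'=0.0101, y'=-0.0463
  A cos θ + B sin θ = C:  0.1499·cos θ + -0.1741·sin θ = 0.1174
  γ=atan2(-0.1741,0.1499)=-0.8599;  ψ=arccos(0.5110)=1.0345;  θ2=γ+ψ≈0.1746
rotate P by −φ3: (-0.0452, 0.0144, -0.1741)
  A cos θ + B sin θ = C:  0.2052·cos θ + -0.1741·sin θ = 0.0683
  √(A²+B²)=0.2691;  θ3 = -0.7036+1.3142 ≈ 0.6106

θ₁ = -0.0875, θ₂ = 0.1746, θ₃ = 0.6106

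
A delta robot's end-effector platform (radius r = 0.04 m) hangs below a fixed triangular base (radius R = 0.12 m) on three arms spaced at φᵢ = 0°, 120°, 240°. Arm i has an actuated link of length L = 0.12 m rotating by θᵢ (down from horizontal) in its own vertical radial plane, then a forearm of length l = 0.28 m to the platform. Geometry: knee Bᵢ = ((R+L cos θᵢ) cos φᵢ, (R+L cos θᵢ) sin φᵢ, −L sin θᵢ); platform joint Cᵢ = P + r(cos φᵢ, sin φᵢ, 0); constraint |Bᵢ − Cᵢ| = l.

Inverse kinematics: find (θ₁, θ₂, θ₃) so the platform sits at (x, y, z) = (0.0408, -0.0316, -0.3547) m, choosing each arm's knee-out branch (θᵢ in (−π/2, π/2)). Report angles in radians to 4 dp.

arm 1 (φ=0.0°): x'=0.0408, y'=-0.0316
  e−x'=0.0392;  (l²−L²−(e−x')²−y'²−z²)/2L = -0.2681
  √(A²+B²)=0.3569;  θ1 = -1.4607+2.4208 ≈ 0.9601
φ2=120.0° → target in arm frame (-0.0478, -0.0195)
  A=0.1278, B=-0.3547, C=(l²−L²−A²−y'²−z²)/(2L)=-0.3272
  θ2 = atan2(B,A) + arccos(C/0.3770) = 1.3964
arm 3 (φ=240.0°): x'=0.0070, y'=0.0511
  A cos θ + B sin θ = C:  0.0730·cos θ + -0.3547·sin θ = -0.2907
  γ=atan2(-0.3547,0.0730)=-1.3677;  ψ=arccos(-0.8026)=2.5025;  θ3=γ+ψ≈1.1348

θ₁ = 0.9601, θ₂ = 1.3964, θ₃ = 1.1348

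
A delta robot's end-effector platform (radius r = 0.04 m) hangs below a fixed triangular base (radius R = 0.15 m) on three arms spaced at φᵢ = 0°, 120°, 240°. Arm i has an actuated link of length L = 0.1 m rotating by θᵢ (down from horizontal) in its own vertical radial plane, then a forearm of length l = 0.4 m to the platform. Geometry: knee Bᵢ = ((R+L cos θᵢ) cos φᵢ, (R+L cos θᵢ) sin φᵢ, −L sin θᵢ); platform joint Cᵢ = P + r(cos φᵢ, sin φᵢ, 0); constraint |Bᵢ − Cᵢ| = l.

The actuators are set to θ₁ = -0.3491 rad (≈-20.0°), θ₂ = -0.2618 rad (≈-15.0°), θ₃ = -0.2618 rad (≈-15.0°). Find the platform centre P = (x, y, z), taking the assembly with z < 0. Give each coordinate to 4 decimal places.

(0.0076, 0.0000, -0.3143)

S1 = (0.2040·cos0.0°, 0.2040·sin0.0°, 0.0342) = (0.2040, 0.0000, 0.0342)
φ2=120.0°: virtual centre (-0.1033, 0.1789, 0.0259), radius l
arm 3 at φ=240.0°: ρ3 = 0.2066;  S3 = (-0.1033, -0.1789, 0.0259)
eliminate P² terms by subtracting sphere 1 from 2 and 3
[-0.6145 0.3578 -0.0166]·P = 0.0006;  [-0.6145 -0.3578 -0.0166]·P = 0.0006
Cramer: x(z) = -0.0009-0.0271z;  y(z) = 0.0000+0.0000z
into |P−S₁|² = l²: 1.0007z² + -0.0573z + -0.1168 = 0;  Δ = 0.4710;  z = -0.3143 or 0.3715 → z<0 root = -0.3143
x = 0.0076, y = 0.0000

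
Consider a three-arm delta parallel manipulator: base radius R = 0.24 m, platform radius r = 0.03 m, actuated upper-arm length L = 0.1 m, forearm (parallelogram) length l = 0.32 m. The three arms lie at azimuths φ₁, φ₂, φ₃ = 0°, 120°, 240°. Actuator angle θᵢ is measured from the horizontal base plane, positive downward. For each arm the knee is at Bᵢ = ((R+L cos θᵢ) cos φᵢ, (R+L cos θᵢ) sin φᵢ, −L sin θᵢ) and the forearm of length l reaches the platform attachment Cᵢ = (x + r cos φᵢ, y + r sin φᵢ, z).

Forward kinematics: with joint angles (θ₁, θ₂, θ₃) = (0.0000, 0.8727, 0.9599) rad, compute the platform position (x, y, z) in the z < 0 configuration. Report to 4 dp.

(0.0522, 0.0056, -0.1895)

S1 = (0.3100·cos0.0°, 0.3100·sin0.0°, 0.0000) = (0.3100, 0.0000, 0.0000)
arm 2 at φ=120.0°: (R−r)+L cos θ2 = 0.2743;  S2 = (-0.1371, 0.2375, -0.0766)
S3 = (0.2674·cos240.0°, 0.2674·sin240.0°, -0.0819) = (-0.1337, -0.2315, -0.0819)
subtract pairs → two planes through P
linear system: -0.8943x+0.4751y = -0.0150−-0.1532z; -0.8874x+-0.4631y = -0.0179−-0.1638z
Cramer: x(z) = 0.0185-0.1780z;  y(z) = 0.0032-0.0126z
into |P−S₁|² = l²: 1.0319z² + 0.1037z + -0.0174 = 0;  Δ = 0.0826;  z = -0.1895 or 0.0890 → z<0 root = -0.1895
x = 0.0522, y = 0.0056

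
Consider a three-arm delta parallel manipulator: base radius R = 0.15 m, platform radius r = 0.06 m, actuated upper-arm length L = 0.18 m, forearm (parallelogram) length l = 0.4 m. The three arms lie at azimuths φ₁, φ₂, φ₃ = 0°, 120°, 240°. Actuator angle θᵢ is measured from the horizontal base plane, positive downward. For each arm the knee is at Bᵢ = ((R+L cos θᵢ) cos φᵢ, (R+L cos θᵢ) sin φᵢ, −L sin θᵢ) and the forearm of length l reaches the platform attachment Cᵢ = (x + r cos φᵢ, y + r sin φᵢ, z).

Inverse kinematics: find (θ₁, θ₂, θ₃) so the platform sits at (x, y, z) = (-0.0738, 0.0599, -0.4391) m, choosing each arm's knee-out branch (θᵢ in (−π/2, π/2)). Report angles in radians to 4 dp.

φ1=0.0° → target in arm frame (-0.0738, 0.0599)
  A cos θ + B sin θ = C:  0.1638·cos θ + -0.4391·sin θ = -0.2656
  θ1 = atan2(B,A) + arccos(C/0.4687) = 0.9597
arm 2 (φ=120.0°): x'=0.0888, y'=0.0340
  A cos θ + B sin θ = C:  0.0012·cos θ + -0.4391·sin θ = -0.1843
  √(A²+B²)=0.4391;  θ2 = -1.5680+2.0040 ≈ 0.4360
φ3=240.0° → target in arm frame (-0.0150, -0.0939)
  A=0.1050, B=-0.4391, C=(l²−L²−A²−y'²−z²)/(2L)=-0.2362
  √(A²+B²)=0.4515;  θ3 = -1.3361+2.1214 ≈ 0.7853

θ₁ = 0.9597, θ₂ = 0.4360, θ₃ = 0.7853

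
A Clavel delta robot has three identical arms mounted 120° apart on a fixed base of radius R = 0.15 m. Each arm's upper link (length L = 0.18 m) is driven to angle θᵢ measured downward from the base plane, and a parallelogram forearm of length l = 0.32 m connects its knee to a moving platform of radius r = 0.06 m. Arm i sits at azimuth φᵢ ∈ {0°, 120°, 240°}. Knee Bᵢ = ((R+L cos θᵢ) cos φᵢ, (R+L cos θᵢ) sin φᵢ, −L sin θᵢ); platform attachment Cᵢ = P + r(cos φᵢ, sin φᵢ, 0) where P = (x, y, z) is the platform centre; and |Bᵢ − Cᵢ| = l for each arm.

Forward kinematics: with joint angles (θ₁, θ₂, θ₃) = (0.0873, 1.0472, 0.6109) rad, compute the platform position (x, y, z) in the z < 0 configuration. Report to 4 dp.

(0.1050, -0.0638, -0.2828)

φ1=0.0°: virtual centre (0.2693, 0.0000, -0.0157), radius l
φ2=120.0°: virtual centre (-0.0900, 0.1559, -0.1559), radius l
centre 3 = (0.2374·cos240.0°, 0.2374·sin240.0°, -0.1032) = (-0.1187, -0.2056, -0.1032)
|centre ₂|²−|centre ₁|² = -0.0161;  |centre ₃|²−|centre ₁|² = -0.0057
[-0.7186 0.3118 -0.2804]·P = -0.0161;  [-0.7761 -0.4113 -0.1751]·P = -0.0057
det = 0.5375;  x = 0.0156+-0.3161z,  y = -0.0155+0.1707z
quadratic in z: (1.1291)z²+(0.1865)z+(-0.0376)=0, √Δ=0.4521 → z ∈ {-0.2828, 0.1176}; z = -0.2828 (taking z<0)
x = 0.1050, y = -0.0638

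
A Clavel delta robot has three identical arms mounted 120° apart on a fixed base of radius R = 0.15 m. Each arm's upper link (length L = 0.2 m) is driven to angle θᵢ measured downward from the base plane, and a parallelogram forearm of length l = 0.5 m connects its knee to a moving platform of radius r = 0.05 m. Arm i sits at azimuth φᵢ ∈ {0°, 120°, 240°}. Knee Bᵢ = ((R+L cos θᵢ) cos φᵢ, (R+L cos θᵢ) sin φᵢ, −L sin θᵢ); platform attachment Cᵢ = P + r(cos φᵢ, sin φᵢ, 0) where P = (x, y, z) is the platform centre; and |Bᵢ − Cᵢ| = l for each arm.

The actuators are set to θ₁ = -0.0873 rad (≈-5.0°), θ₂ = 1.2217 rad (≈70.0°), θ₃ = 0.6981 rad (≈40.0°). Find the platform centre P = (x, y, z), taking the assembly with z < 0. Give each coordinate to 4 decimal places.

(0.2339, -0.1255, -0.4621)

S1 = (0.2992·cos0.0°, 0.2992·sin0.0°, 0.0174) = (0.2992, 0.0000, 0.0174)
arm 2 at φ=120.0°: e+L cos θ2 = 0.1684;  S2 = (-0.0842, 0.1458, -0.1879)
S3 = (0.2532·cos240.0°, 0.2532·sin240.0°, -0.1286) = (-0.1266, -0.2193, -0.1286)
eliminate P² terms by subtracting sphere 1 from 2 and 3
linear system: -0.7669x+0.2917y = -0.0262−-0.4107z; -0.8517x+-0.4386y = -0.0092−-0.2920z
Cramer: x(z) = 0.0242-0.4537z;  y(z) = -0.0260+0.2153z
sphere 1 gives Az²+Bz+C=0 with A=1.2522, B=0.2035, C=-0.1734;  B²−4AC=0.9098;  roots -0.4621, 0.2996;  negative root z = -0.4621
x = 0.2339, y = -0.1255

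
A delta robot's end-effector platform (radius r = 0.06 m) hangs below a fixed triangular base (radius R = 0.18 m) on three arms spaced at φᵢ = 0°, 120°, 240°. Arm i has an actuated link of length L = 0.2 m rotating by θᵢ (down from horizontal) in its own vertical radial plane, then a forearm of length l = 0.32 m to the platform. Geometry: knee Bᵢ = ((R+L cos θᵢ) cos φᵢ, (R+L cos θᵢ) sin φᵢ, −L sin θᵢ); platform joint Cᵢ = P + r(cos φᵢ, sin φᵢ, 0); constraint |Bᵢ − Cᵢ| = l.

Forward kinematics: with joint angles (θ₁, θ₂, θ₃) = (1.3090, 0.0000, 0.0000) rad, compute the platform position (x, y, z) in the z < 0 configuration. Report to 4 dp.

(-0.1465, 0.0000, -0.1594)

arm 1 at φ=0.0°: e+L cos θ1 = 0.1718;  centre 1 = (0.1718, 0.0000, -0.1932)
arm 2 at φ=120.0°: e+L cos θ2 = 0.3200;  centre 2 = (-0.1600, 0.2771, 0.0000)
arm 3 at φ=240.0°: e+L cos θ3 = 0.3200;  centre 3 = (-0.1600, -0.2771, 0.0000)
subtract pairs → two planes through P
[-0.6635 0.5543 0.3864]·P = 0.0356;  [-0.6635 -0.5543 0.3864]·P = 0.0356
Cramer: x(z) = -0.0536+0.5823z;  y(z) = 0.0000-0.0000z
into |P−centre ₁|² = l²: 1.3391z² + 0.1239z + -0.0143 = 0;  Δ = 0.0919;  z = -0.1594 or 0.0669 → z<0 root = -0.1594
x = -0.1465, y = 0.0000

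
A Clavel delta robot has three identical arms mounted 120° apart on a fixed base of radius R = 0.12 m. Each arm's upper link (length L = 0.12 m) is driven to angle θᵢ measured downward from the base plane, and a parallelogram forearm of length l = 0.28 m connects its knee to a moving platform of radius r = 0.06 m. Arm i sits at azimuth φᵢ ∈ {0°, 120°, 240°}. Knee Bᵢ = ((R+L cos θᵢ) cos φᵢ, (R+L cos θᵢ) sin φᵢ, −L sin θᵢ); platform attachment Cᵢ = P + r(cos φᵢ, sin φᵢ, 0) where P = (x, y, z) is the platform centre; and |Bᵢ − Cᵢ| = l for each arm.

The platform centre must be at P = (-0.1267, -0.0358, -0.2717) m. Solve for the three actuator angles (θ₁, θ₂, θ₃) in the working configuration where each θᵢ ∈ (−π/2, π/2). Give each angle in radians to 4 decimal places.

φ1=0.0° → target in arm frame (-0.1267, -0.0358)
  A=0.1867, B=-0.2717, C=(l²−L²−A²−y'²−z²)/(2L)=-0.1915
  γ=atan2(-0.2717,0.1867)=-0.9687;  ψ=arccos(-0.5809)=2.1906;  θ1=γ+ψ≈1.2219
arm 2 (φ=120.0°): x'=0.0323, y'=0.1276
  A=0.0277, B=-0.2717, C=(l²−L²−A²−y'²−z²)/(2L)=-0.1120
  θ2 = atan2(B,A) + arccos(C/0.2731) = 0.5239
arm 3 (φ=240.0°): x'=0.0944, y'=-0.0918
  A cos θ + B sin θ = C:  -0.0344·cos θ + -0.2717·sin θ = -0.0810
  θ3 = atan2(B,A) + arccos(C/0.2739) = 0.1744

θ₁ = 1.2219, θ₂ = 0.5239, θ₃ = 0.1744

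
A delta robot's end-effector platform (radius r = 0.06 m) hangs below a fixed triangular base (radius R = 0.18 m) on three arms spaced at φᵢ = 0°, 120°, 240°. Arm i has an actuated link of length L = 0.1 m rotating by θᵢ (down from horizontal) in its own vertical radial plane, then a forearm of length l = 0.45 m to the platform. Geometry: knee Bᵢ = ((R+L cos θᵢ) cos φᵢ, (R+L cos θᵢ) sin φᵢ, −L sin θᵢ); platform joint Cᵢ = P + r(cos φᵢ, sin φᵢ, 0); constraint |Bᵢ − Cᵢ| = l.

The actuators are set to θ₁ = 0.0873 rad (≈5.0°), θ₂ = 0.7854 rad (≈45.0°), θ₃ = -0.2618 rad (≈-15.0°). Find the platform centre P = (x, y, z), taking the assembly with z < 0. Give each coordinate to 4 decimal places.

(0.0270, -0.1187, -0.3977)

arm 1 at φ=0.0°: (R−r)+L cos θ1 = 0.2196;  centre 1 = (0.2196, 0.0000, -0.0087)
φ2=120.0°: virtual centre (-0.0954, 0.1652, -0.0707), radius l
arm 3 at φ=240.0°: (R−r)+L cos θ3 = 0.2166;  centre 3 = (-0.1083, -0.1876, 0.0259)
|centre ₂|²−|centre ₁|² = -0.0069;  |centre ₃|²−|centre ₁|² = -0.0007
linear system: -0.6299x+0.3303y = -0.0069−-0.1240z; -0.6558x+-0.3751y = -0.0007−0.0692z
det = 0.4530;  x = 0.0063+-0.0522z,  y = -0.0090+0.2758z
sphere 1 gives Az²+Bz+C=0 with A=1.0788, B=0.0347, C=-0.1568;  B²−4AC=0.6779;  roots -0.3977, 0.3655;  negative root z = -0.3977
x = 0.0270, y = -0.1187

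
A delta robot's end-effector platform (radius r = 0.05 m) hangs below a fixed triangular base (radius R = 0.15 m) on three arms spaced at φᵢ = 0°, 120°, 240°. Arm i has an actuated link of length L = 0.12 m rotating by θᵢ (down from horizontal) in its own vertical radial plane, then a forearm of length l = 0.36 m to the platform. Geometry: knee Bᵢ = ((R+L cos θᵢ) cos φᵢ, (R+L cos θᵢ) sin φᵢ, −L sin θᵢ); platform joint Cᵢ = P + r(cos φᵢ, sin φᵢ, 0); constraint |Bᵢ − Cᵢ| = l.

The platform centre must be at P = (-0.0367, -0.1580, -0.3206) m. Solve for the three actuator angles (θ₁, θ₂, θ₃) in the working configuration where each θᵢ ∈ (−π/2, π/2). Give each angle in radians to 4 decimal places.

θ₁ = 0.7857, θ₂ = 1.1347, θ₃ = -0.2620

arm 1 (φ=0.0°): x'=-0.0367, y'=-0.1580
  e−x'=0.1367;  (l²−L²−(e−x')²−y'²−z²)/2L = -0.1301
  √(A²+B²)=0.3485;  θ1 = -1.1678+1.9535 ≈ 0.7857
arm 2 (φ=120.0°): x'=-0.1185, y'=0.1108
  A cos θ + B sin θ = C:  0.2185·cos θ + -0.3206·sin θ = -0.1983
  √(A²+B²)=0.3880;  θ2 = -0.9726+2.1073 ≈ 1.1347
rotate P by −φ3: (0.1552, 0.0472, -0.3206)
  A cos θ + B sin θ = C:  -0.0552·cos θ + -0.3206·sin θ = 0.0298
  √(A²+B²)=0.3253;  θ3 = -1.7412+1.4792 ≈ -0.2620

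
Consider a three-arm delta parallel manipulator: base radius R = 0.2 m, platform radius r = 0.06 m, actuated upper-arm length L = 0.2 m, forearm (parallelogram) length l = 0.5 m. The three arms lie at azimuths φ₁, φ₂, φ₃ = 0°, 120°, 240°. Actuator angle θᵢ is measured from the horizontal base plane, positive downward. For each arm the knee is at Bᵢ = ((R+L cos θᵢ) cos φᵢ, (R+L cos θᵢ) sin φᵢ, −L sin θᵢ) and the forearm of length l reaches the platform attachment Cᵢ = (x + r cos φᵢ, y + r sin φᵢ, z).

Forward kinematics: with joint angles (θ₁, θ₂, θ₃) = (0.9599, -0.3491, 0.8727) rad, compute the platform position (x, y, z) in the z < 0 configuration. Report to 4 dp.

φ1=0.0°: virtual centre (0.2547, 0.0000, -0.1638), radius l
φ2=120.0°: virtual centre (-0.1640, 0.2840, 0.0684), radius l
φ3=240.0°: virtual centre (-0.1343, -0.2326, -0.1532), radius l
|centre ₂|²−|centre ₁|² = 0.0205;  |centre ₃|²−|centre ₁|² = 0.0039
linear system: -0.8374x+0.5680y = 0.0205−0.4645z; -0.7780x+-0.4651y = 0.0039−0.0212z
det = 0.8314;  x = -0.0141+0.2744z,  y = 0.0153+-0.4133z
sphere 1 gives Az²+Bz+C=0 with A=1.2461, B=0.1675, C=-0.1507;  B²−4AC=0.7790;  roots -0.4214, 0.2869;  negative root z = -0.4214
x = -0.1297, y = 0.1894

(-0.1297, 0.1894, -0.4214)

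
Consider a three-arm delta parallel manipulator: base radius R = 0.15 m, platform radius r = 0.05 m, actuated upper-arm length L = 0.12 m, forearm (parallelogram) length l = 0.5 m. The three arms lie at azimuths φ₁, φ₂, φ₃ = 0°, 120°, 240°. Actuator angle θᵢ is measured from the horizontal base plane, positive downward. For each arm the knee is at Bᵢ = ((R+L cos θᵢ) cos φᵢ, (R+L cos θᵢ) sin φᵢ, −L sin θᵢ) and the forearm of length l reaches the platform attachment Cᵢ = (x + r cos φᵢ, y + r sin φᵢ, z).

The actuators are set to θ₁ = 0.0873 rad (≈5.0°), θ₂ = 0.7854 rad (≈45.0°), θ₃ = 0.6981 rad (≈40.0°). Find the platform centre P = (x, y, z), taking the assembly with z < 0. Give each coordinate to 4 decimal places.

arm 1 at φ=0.0°: e+L cos θ1 = 0.2195;  centre 1 = (0.2195, 0.0000, -0.0105)
φ2=120.0°: virtual centre (-0.0924, 0.1601, -0.0849), radius l
arm 3 at φ=240.0°: e+L cos θ3 = 0.1919;  centre 3 = (-0.0960, -0.1662, -0.0771)
subtract pairs → two planes through P
plane₁₂: -0.6239x+0.3202y+-0.1488z = -0.0069
det = 0.4094;  x = 0.0100+-0.2251z,  y = -0.0023+0.0261z
quadratic in z: (1.0513)z²+(0.1151)z+(-0.2060)=0, √Δ=0.9378 → z ∈ {-0.5007, 0.3912}; z = -0.5007 (taking z<0)
x = 0.1226, y = -0.0153

(0.1226, -0.0153, -0.5007)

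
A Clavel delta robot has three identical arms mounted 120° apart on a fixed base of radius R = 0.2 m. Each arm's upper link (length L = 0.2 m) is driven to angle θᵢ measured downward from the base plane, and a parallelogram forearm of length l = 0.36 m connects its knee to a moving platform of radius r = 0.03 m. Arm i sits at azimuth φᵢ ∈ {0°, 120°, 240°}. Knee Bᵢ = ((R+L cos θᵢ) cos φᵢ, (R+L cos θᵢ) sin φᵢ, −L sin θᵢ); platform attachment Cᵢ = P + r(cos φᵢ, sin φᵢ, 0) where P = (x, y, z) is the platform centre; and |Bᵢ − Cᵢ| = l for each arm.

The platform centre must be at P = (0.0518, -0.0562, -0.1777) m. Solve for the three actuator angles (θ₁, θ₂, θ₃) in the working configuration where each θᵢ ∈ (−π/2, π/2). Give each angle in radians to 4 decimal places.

θ₁ = 0.0874, θ₂ = 0.9596, θ₃ = 0.3491

rotate P by −φ1: (0.0518, -0.0562, -0.1777)
  e−x'=0.1182;  (l²−L²−(e−x')²−y'²−z²)/2L = 0.1022
  γ=atan2(-0.1777,0.1182)=-0.9838;  ψ=arccos(0.4790)=1.0713;  θ1=γ+ψ≈0.0874
φ2=120.0° → target in arm frame (-0.0746, -0.0168)
  A=0.2446, B=-0.1777, C=(l²−L²−A²−y'²−z²)/(2L)=-0.0052
  θ2 = atan2(B,A) + arccos(C/0.3023) = 0.9596
arm 3 (φ=240.0°): x'=0.0228, y'=0.0730
  e−x'=0.1472;  (l²−L²−(e−x')²−y'²−z²)/2L = 0.0776
  θ3 = atan2(B,A) + arccos(C/0.2308) = 0.3491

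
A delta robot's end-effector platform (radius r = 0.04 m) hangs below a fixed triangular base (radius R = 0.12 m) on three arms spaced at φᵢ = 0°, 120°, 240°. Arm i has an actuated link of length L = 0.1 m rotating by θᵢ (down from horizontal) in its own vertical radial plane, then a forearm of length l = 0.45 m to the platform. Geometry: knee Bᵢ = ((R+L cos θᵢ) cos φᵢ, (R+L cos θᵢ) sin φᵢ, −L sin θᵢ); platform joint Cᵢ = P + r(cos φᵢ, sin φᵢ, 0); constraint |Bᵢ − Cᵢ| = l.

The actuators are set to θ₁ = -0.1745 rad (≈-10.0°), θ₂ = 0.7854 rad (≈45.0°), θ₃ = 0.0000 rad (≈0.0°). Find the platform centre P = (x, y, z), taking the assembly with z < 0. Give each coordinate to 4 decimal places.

(0.0922, -0.1140, -0.4093)

arm 1 at φ=0.0°: ρ1 = 0.1785;  S1 = (0.1785, 0.0000, 0.0174)
S2 = (0.1507·cos120.0°, 0.1507·sin120.0°, -0.0707) = (-0.0754, 0.1305, -0.0707)
S3 = (0.1800·cos240.0°, 0.1800·sin240.0°, 0.0000) = (-0.0900, -0.1559, 0.0000)
|S₂|²−|S₁|² = -0.0044;  |S₃|²−|S₁|² = 0.0002
linear system: -0.5077x+0.2610y = -0.0044−-0.1761z; -0.5370x+-0.3118y = 0.0002−-0.0347z
det = 0.2984;  x = 0.0044+-0.2144z,  y = -0.0084+0.2579z
quadratic in z: (1.1124)z²+(0.0356)z+(-0.1718)=0, √Δ=0.8752 → z ∈ {-0.4093, 0.3774}; z = -0.4093 (taking z<0)
x = 0.0922, y = -0.1140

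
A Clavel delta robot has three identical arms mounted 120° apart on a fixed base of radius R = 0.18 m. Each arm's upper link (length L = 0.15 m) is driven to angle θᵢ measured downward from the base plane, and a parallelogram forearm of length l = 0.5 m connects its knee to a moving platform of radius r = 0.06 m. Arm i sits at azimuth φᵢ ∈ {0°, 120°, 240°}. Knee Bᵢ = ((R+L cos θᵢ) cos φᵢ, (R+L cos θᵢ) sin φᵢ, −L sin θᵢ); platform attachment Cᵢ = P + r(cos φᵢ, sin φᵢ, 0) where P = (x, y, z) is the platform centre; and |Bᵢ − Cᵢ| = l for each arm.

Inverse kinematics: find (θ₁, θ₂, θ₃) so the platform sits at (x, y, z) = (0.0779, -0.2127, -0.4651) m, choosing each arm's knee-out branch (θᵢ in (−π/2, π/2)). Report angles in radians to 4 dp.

θ₁ = 0.3489, θ₂ = 1.3087, θ₃ = 0.0870

φ1=0.0° → target in arm frame (0.0779, -0.2127)
  e−x'=0.0421;  (l²−L²−(e−x')²−y'²−z²)/2L = -0.1194
  √(A²+B²)=0.4670;  θ1 = -1.4805+1.8294 ≈ 0.3489
rotate P by −φ2: (-0.2232, 0.0389, -0.4651)
  A cos θ + B sin θ = C:  0.3432·cos θ + -0.4651·sin θ = -0.3603
  θ2 = atan2(B,A) + arccos(C/0.5780) = 1.3087
arm 3 (φ=240.0°): x'=0.1453, y'=0.1738
  A cos θ + B sin θ = C:  -0.0253·cos θ + -0.4651·sin θ = -0.0656
  γ=atan2(-0.4651,-0.0253)=-1.6250;  ψ=arccos(-0.1407)=1.7120;  θ3=γ+ψ≈0.0870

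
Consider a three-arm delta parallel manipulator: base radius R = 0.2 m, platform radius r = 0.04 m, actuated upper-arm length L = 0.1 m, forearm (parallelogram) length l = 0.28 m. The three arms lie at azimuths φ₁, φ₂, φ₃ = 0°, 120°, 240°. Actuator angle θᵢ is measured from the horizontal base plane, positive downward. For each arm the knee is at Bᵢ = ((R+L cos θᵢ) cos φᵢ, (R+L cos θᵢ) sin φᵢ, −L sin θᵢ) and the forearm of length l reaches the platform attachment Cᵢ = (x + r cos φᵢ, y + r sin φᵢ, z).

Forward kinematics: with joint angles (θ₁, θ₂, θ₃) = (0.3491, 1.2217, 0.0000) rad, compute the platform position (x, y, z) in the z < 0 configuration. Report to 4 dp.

(0.0233, -0.0708, -0.1763)

φ1=0.0°: virtual centre (0.2540, 0.0000, -0.0342), radius l
centre 2 = (0.1942·cos120.0°, 0.1942·sin120.0°, -0.0940) = (-0.0971, 0.1682, -0.0940)
arm 3 at φ=240.0°: (R−r)+L cos θ3 = 0.2600;  centre 3 = (-0.1300, -0.2252, 0.0000)
subtract pairs → two planes through P
linear system: -0.7021x+0.3364y = -0.0191−-0.1195z; -0.7679x+-0.4503y = 0.0019−0.0684z
det = 0.5745;  x = 0.0139+-0.0536z,  y = -0.0279+0.2434z
into |P−centre ₁|² = l²: 1.0621z² + 0.0806z + -0.0188 = 0;  Δ = 0.0864;  z = -0.1763 or 0.1004 → z<0 root = -0.1763
x = 0.0233, y = -0.0708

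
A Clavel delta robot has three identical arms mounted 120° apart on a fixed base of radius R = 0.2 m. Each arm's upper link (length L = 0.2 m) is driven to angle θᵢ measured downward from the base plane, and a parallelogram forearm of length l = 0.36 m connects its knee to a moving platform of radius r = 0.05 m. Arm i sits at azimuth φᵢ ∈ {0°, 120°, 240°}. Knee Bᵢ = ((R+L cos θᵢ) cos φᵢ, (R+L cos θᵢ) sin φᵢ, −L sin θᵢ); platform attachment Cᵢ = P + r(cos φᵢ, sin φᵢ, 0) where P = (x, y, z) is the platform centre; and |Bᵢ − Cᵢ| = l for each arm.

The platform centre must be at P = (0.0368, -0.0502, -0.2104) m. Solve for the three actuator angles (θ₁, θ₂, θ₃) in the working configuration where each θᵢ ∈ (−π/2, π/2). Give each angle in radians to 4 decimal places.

rotate P by −φ1: (0.0368, -0.0502, -0.2104)
  e−x'=0.1132;  (l²−L²−(e−x')²−y'²−z²)/2L = 0.0750
  θ1 = atan2(B,A) + arccos(C/0.2389) = 0.1743
arm 2 (φ=120.0°): x'=-0.0619, y'=-0.0068
  A cos θ + B sin θ = C:  0.2119·cos θ + -0.2104·sin θ = 0.0010
  √(A²+B²)=0.2986;  θ2 = -0.7819+1.5675 ≈ 0.7856
arm 3 (φ=240.0°): x'=0.0251, y'=0.0570
  e−x'=0.1249;  (l²−L²−(e−x')²−y'²−z²)/2L = 0.0662
  √(A²+B²)=0.2447;  θ3 = -1.0350+1.2968 ≈ 0.2619

θ₁ = 0.1743, θ₂ = 0.7856, θ₃ = 0.2619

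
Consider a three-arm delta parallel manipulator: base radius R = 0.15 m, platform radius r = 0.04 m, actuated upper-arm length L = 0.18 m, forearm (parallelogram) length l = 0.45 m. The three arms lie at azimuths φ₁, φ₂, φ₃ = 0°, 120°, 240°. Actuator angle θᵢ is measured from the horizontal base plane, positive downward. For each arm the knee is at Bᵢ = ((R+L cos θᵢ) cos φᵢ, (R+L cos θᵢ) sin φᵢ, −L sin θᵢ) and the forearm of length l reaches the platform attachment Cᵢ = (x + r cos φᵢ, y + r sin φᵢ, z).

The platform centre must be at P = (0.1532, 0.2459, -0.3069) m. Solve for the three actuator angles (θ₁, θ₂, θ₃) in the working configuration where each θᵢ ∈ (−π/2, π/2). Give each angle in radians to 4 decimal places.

φ1=0.0° → target in arm frame (0.1532, 0.2459)
  e−x'=-0.0432;  (l²−L²−(e−x')²−y'²−z²)/2L = 0.0377
  γ=atan2(-0.3069,-0.0432)=-1.7106;  ψ=arccos(0.1217)=1.4488;  θ1=γ+ψ≈-0.2619
arm 2 (φ=120.0°): x'=0.1364, y'=-0.2556
  A cos θ + B sin θ = C:  -0.0264·cos θ + -0.3069·sin θ = 0.0274
  θ2 = atan2(B,A) + arccos(C/0.3080) = -0.1748
rotate P by −φ3: (-0.2896, 0.0097, -0.3069)
  e−x'=0.3996;  (l²−L²−(e−x')²−y'²−z²)/2L = -0.2329
  γ=atan2(-0.3069,0.3996)=-0.6550;  ψ=arccos(-0.4622)=2.0512;  θ3=γ+ψ≈1.3963

θ₁ = -0.2619, θ₂ = -0.1748, θ₃ = 1.3963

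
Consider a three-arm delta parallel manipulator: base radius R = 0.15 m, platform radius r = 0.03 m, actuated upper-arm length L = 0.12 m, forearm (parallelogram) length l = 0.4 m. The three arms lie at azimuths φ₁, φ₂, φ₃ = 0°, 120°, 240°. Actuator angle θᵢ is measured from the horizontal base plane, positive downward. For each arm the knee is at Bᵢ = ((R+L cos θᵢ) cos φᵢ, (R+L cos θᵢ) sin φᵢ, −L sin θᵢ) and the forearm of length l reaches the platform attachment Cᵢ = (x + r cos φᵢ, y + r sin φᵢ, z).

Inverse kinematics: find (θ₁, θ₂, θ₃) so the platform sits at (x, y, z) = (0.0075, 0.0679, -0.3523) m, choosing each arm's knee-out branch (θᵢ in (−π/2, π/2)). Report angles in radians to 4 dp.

φ1=0.0° → target in arm frame (0.0075, 0.0679)
  e−x'=0.1125;  (l²−L²−(e−x')²−y'²−z²)/2L = 0.0176
  γ=atan2(-0.3523,0.1125)=-1.2617;  ψ=arccos(0.0475)=1.5233;  θ1=γ+ψ≈0.2616
rotate P by −φ2: (0.0551, -0.0404, -0.3523)
  e−x'=0.0649;  (l²−L²−(e−x')²−y'²−z²)/2L = 0.0651
  γ=atan2(-0.3523,0.0649)=-1.3885;  ψ=arccos(0.1818)=1.3880;  θ2=γ+ψ≈-0.0005
rotate P by −φ3: (-0.0626, -0.0275, -0.3523)
  e−x'=0.1826;  (l²−L²−(e−x')²−y'²−z²)/2L = -0.0525
  γ=atan2(-0.3523,0.1826)=-1.0927;  ψ=arccos(-0.1323)=1.7034;  θ3=γ+ψ≈0.6107

θ₁ = 0.2616, θ₂ = -0.0005, θ₃ = 0.6107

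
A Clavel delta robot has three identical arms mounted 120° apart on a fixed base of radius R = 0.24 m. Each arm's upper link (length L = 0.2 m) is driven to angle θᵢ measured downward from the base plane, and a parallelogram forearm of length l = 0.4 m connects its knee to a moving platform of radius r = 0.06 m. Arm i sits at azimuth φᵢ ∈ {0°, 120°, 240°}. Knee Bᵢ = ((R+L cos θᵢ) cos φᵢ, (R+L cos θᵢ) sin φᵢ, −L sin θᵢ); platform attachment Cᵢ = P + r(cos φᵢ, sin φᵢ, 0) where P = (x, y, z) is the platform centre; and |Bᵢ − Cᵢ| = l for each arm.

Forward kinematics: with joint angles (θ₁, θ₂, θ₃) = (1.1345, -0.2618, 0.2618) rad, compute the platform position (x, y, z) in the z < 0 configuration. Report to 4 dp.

arm 1 at φ=0.0°: ρ1 = 0.2645;  O1 = (0.2645, 0.0000, -0.1813)
arm 2 at φ=120.0°: ρ2 = 0.3732;  O2 = (-0.1866, 0.3232, 0.0518)
O3 = (0.3732·cos240.0°, 0.3732·sin240.0°, -0.0518) = (-0.1866, -0.3232, -0.0518)
eliminate P² terms by subtracting sphere 1 from 2 and 3
plane₁₂: -0.9022x+0.6464y+0.4661z = 0.0391
Cramer: x(z) = -0.0434+0.4018z;  y(z) = 0.0000-0.1602z
quadratic in z: (1.1871)z²+(0.1151)z+(-0.0324)=0, √Δ=0.4085 → z ∈ {-0.2205, 0.1236}; z = -0.2205 (taking z<0)
x = -0.1320, y = 0.0353

(-0.1320, 0.0353, -0.2205)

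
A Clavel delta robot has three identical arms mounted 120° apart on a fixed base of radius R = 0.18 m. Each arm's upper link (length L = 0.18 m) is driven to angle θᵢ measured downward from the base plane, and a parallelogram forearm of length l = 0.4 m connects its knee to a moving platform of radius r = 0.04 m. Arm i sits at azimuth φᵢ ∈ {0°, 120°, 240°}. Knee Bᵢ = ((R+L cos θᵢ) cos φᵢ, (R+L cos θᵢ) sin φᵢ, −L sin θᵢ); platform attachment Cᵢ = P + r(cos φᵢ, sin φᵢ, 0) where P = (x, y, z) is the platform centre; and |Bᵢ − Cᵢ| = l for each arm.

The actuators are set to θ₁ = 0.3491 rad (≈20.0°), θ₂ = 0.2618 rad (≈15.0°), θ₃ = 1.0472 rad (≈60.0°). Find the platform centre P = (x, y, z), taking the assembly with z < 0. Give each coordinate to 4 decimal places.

(0.0516, 0.1101, -0.3472)

centre 1 = (0.3091·cos0.0°, 0.3091·sin0.0°, -0.0616) = (0.3091, 0.0000, -0.0616)
arm 2 at φ=120.0°: ρ2 = 0.3139;  centre 2 = (-0.1569, 0.2718, -0.0466)
centre 3 = (0.2300·cos240.0°, 0.2300·sin240.0°, -0.1559) = (-0.1150, -0.1992, -0.1559)
|centre ₂|²−|centre ₁|² = 0.0013;  |centre ₃|²−|centre ₁|² = -0.0222
plane₁₂: -0.9322x+0.5436y+0.0300z = 0.0013
det = 0.8325;  x = 0.0138+-0.1088z,  y = 0.0262+-0.2417z
into |P−centre ₁|² = l²: 1.0703z² + 0.1748z + -0.0683 = 0;  Δ = 0.3230;  z = -0.3472 or 0.1839 → z<0 root = -0.3472
x = 0.0516, y = 0.1101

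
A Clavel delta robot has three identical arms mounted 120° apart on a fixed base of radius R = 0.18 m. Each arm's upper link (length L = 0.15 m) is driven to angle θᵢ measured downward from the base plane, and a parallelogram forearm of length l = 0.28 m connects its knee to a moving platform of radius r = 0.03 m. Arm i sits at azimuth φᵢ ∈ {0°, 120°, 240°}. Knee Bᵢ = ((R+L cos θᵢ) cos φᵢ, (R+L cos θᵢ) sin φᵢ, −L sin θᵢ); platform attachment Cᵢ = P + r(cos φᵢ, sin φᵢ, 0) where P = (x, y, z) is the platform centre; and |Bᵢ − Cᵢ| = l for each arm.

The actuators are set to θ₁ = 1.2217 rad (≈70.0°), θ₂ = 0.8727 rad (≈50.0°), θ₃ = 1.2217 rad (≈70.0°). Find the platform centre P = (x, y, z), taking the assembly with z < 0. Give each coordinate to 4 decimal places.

(-0.0213, 0.0368, -0.3068)

arm 1 at φ=0.0°: e+L cos θ1 = 0.2013;  centre 1 = (0.2013, 0.0000, -0.1410)
arm 2 at φ=120.0°: e+L cos θ2 = 0.2464;  centre 2 = (-0.1232, 0.2134, -0.1149)
centre 3 = (0.2013·cos240.0°, 0.2013·sin240.0°, -0.1410) = (-0.1007, -0.1743, -0.1410)
|centre ₂|²−|centre ₁|² = 0.0135;  |centre ₃|²−|centre ₁|² = 0.0000
[-0.6490 0.4268 0.0521]·P = 0.0135;  [-0.6039 -0.3487 0.0000]·P = 0.0000
det = 0.4841;  x = -0.0097+0.0375z,  y = 0.0169+-0.0650z
sphere 1 gives Az²+Bz+C=0 with A=1.0056, B=0.2639, C=-0.0137;  B²−4AC=0.1248;  roots -0.3068, 0.0444;  negative root z = -0.3068
x = -0.0213, y = 0.0368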